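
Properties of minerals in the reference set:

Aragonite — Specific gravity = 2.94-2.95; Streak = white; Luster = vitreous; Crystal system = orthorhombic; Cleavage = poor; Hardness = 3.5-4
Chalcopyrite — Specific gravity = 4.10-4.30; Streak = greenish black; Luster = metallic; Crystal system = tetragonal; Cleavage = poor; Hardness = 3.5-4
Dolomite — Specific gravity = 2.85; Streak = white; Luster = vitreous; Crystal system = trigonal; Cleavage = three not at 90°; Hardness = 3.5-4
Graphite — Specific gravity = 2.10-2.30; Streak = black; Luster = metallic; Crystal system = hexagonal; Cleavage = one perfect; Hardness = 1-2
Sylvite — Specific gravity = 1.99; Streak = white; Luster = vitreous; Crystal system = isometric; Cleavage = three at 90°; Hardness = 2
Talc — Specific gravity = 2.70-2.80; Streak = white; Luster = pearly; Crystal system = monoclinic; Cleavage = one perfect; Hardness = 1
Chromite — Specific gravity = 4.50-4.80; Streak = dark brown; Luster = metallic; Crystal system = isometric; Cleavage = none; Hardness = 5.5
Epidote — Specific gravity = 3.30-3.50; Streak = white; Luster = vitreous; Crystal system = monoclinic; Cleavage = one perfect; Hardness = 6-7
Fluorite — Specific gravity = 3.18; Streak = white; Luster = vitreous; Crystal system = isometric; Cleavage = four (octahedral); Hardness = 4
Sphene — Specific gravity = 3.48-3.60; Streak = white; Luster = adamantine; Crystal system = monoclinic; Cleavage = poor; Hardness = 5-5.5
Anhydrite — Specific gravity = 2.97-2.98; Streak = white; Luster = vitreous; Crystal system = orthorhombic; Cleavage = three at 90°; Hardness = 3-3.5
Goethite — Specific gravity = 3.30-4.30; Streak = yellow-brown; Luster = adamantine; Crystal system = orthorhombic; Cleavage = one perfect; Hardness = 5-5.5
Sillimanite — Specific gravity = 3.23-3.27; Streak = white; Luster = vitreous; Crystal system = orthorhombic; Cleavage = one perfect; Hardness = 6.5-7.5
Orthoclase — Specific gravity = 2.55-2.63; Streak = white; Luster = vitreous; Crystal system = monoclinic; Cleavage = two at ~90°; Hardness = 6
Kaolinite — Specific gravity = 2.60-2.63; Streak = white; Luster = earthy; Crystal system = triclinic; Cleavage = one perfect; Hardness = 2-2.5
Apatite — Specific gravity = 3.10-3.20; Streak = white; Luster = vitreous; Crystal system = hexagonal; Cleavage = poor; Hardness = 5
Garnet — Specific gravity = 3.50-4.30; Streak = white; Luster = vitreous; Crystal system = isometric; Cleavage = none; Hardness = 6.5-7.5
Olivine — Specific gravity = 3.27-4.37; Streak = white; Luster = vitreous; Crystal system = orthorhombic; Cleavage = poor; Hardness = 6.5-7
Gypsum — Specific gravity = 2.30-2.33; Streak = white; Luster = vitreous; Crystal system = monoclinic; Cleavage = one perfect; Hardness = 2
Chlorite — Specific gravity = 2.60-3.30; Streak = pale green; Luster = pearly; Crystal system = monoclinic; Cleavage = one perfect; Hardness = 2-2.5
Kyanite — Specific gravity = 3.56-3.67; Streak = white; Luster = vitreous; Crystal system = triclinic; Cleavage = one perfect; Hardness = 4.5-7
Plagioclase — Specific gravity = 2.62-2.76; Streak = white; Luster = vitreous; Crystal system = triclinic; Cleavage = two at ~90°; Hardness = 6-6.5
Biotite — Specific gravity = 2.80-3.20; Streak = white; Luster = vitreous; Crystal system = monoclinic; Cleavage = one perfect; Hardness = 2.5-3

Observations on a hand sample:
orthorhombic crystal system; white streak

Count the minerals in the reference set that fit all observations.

4

Orthorhombic crystal system: Aragonite, Anhydrite, Goethite, Sillimanite, Olivine remain.
White streak rules out Goethite.
The minerals that satisfy all observations are Anhydrite, Aragonite, Olivine, Sillimanite.
That is 4 minerals.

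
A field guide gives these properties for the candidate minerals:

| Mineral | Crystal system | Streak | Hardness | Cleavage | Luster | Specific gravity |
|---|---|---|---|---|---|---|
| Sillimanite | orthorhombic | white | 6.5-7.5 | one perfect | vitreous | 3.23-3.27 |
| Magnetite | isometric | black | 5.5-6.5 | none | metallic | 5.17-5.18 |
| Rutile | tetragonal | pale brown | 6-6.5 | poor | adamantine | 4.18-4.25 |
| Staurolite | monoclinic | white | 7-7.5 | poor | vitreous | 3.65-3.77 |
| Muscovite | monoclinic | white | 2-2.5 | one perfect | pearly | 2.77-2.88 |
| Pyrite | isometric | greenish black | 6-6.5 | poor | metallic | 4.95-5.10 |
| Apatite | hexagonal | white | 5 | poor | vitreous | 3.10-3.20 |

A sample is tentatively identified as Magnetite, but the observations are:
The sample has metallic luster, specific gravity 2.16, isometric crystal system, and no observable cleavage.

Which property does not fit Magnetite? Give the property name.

Metallic luster: Magnetite has metallic luster — consistent.
Specific gravity 2.16: Magnetite has SG 5.17-5.18 — inconsistent.
Isometric crystal system: Magnetite has isometric system — consistent.
No observable cleavage: Magnetite has cleavage none — consistent.
Only the specific gravity is inconsistent.

specific gravity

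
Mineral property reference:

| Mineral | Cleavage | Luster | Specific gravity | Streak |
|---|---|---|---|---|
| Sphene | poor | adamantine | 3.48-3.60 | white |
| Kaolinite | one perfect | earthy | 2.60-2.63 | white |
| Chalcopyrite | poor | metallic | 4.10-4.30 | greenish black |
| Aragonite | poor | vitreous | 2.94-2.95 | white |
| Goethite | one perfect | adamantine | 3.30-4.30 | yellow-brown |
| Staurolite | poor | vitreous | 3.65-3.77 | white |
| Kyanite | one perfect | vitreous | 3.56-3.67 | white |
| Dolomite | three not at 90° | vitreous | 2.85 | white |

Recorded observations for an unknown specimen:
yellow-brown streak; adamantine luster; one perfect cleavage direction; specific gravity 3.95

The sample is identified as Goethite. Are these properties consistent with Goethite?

Yes

Yellow-brown streak — fits Goethite (yellow-brown streak).
Adamantine luster — fits Goethite (adamantine luster).
One perfect cleavage direction — fits Goethite (cleavage one perfect).
Specific gravity 3.95 — fits Goethite (SG 3.30-4.30).
Every observed property is compatible with the reference values for Goethite.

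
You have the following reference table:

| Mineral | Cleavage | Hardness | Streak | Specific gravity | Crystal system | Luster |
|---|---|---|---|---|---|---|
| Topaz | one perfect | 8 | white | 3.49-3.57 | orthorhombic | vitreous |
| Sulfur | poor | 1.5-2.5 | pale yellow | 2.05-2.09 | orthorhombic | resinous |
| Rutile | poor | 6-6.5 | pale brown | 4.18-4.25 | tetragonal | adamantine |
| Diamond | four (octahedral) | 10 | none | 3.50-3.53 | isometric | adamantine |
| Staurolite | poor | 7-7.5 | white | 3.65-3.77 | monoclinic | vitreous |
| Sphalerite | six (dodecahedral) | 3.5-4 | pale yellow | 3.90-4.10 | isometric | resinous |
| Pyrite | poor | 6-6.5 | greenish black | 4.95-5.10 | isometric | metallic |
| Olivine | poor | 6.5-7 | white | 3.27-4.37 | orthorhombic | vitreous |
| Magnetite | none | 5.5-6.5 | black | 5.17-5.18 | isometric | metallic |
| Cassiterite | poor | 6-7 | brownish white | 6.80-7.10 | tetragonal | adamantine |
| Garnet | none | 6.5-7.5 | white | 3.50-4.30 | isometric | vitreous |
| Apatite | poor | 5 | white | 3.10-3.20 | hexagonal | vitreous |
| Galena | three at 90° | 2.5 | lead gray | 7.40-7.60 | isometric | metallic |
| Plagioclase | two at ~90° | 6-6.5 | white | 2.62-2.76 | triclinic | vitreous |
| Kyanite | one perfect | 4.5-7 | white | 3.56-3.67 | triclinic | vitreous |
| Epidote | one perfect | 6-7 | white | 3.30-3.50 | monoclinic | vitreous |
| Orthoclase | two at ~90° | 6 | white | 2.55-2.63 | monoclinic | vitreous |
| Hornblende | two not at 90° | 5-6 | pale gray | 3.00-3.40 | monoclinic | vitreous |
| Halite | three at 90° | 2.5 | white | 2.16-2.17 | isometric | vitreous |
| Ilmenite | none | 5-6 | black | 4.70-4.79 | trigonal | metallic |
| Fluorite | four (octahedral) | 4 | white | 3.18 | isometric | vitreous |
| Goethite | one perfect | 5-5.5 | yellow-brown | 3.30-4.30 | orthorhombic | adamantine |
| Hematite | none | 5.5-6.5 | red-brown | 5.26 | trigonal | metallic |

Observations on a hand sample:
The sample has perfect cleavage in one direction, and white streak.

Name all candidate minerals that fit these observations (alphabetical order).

Perfect cleavage in one direction: narrows the field to Topaz, Kyanite, Epidote, Goethite.
White streak eliminates Goethite.
Remaining candidates: Epidote, Kyanite, Topaz.

Epidote, Kyanite, Topaz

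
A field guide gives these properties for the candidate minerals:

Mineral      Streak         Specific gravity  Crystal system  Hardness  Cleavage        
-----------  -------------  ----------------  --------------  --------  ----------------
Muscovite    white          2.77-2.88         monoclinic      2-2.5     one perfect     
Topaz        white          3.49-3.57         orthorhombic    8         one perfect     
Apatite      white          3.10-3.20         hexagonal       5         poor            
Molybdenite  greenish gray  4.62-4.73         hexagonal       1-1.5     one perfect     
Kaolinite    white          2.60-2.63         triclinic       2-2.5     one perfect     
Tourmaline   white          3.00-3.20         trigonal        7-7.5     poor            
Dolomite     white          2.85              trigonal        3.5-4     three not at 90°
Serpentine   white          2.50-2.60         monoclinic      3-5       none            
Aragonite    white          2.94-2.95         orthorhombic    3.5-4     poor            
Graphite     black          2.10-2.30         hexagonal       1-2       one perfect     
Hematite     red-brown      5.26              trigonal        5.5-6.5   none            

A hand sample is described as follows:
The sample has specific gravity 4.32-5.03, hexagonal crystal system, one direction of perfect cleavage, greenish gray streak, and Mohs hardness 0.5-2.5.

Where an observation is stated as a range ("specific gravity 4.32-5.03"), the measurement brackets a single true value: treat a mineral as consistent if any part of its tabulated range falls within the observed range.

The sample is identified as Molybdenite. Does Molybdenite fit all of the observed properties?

Yes

Specific gravity 4.32-5.03 — agrees with Molybdenite (SG 4.62-4.73).
Hexagonal crystal system — agrees with Molybdenite (hexagonal system).
One direction of perfect cleavage — agrees with Molybdenite (cleavage one perfect).
Greenish gray streak — agrees with Molybdenite (greenish gray streak).
Mohs hardness 0.5-2.5 — agrees with Molybdenite (hardness 1-1.5).
Every observed property is compatible with the reference values for Molybdenite.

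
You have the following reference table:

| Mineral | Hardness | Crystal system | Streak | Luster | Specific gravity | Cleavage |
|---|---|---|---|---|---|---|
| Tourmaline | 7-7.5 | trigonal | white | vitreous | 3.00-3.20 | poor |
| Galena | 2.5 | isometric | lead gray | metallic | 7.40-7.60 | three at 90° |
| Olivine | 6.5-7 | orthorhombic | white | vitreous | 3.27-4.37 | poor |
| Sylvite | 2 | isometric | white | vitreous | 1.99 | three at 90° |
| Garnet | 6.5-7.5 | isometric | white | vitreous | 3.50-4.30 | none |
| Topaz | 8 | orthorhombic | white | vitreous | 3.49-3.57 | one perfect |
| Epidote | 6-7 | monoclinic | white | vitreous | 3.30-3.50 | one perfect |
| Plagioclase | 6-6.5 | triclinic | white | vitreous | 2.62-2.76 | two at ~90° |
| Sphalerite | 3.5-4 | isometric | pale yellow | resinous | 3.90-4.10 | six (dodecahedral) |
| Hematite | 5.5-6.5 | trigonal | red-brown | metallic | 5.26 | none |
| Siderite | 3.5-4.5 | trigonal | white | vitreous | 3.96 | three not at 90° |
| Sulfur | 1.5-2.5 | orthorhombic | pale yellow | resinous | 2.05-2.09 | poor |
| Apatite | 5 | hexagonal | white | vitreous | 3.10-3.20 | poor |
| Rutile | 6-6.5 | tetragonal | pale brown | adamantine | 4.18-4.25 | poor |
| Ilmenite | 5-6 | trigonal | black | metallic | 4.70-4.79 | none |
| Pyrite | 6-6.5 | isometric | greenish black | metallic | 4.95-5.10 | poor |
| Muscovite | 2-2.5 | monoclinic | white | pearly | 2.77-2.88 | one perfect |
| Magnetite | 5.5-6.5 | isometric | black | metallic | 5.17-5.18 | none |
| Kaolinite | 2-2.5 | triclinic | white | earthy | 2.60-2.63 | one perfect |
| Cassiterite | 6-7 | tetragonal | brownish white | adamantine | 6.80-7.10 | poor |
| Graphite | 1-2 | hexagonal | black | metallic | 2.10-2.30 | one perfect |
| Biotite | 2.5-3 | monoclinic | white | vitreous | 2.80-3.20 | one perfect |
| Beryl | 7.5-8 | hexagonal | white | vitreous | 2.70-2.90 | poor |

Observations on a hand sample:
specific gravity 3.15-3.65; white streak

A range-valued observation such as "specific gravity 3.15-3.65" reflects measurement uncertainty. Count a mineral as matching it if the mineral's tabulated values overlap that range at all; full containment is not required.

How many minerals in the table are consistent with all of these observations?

7

Specific gravity 3.15-3.65 — only Tourmaline, Olivine, Garnet, Topaz, Epidote, Apatite, Biotite remain.
White streak — no further eliminations.
Remaining candidates: Apatite, Biotite, Epidote, Garnet, Olivine, Topaz, Tourmaline.
That is 7 minerals.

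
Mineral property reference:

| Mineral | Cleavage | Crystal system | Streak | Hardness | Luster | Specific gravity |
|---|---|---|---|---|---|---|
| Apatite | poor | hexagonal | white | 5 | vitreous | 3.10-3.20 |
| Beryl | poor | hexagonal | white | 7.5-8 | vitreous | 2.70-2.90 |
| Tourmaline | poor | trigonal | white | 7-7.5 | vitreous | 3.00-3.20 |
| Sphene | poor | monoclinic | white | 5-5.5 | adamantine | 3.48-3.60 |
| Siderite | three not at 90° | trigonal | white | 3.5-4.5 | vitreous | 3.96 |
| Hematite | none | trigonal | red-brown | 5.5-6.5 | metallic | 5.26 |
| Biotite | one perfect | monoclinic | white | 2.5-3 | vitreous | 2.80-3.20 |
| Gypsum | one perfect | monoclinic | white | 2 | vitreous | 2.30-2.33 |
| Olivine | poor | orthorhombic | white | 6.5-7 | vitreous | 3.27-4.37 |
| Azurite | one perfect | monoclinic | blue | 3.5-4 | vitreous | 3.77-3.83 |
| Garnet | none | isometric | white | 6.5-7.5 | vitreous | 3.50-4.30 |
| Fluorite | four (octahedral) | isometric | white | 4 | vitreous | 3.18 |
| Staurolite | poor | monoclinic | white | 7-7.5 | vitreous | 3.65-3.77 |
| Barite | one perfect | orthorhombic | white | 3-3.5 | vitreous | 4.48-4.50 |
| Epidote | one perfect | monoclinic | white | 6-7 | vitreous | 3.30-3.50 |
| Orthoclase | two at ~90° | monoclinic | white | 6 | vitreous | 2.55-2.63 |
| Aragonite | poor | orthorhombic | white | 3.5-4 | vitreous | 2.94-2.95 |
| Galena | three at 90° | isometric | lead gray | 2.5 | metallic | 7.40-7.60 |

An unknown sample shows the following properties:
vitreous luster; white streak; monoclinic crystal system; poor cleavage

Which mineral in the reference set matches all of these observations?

Vitreous luster rules out Sphene, Hematite, Galena.
White streak rules out Azurite.
Monoclinic crystal system — leaves Biotite, Gypsum, Staurolite, Epidote, Orthoclase.
Poor cleavage — leaves Staurolite.
The only mineral consistent with every observation is Staurolite.

Staurolite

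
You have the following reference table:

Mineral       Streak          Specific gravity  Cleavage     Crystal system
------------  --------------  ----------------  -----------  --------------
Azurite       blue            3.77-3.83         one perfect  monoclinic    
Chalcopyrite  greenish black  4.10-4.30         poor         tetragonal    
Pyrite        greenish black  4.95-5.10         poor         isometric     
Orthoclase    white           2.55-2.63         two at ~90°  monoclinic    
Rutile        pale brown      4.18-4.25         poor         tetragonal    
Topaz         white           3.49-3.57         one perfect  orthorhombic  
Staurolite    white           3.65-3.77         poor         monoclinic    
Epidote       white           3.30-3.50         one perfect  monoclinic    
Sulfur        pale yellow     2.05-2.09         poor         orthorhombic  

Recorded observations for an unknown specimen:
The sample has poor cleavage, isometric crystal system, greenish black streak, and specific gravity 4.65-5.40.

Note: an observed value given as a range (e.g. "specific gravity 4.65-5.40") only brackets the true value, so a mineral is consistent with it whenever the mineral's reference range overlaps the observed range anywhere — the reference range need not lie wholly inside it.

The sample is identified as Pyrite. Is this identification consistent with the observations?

Poor cleavage — fits Pyrite (cleavage poor).
Isometric crystal system — fits Pyrite (isometric system).
Greenish black streak — fits Pyrite (greenish black streak).
Specific gravity 4.65-5.40 — fits Pyrite (SG 4.95-5.10).
Nothing contradicts Pyrite.

Yes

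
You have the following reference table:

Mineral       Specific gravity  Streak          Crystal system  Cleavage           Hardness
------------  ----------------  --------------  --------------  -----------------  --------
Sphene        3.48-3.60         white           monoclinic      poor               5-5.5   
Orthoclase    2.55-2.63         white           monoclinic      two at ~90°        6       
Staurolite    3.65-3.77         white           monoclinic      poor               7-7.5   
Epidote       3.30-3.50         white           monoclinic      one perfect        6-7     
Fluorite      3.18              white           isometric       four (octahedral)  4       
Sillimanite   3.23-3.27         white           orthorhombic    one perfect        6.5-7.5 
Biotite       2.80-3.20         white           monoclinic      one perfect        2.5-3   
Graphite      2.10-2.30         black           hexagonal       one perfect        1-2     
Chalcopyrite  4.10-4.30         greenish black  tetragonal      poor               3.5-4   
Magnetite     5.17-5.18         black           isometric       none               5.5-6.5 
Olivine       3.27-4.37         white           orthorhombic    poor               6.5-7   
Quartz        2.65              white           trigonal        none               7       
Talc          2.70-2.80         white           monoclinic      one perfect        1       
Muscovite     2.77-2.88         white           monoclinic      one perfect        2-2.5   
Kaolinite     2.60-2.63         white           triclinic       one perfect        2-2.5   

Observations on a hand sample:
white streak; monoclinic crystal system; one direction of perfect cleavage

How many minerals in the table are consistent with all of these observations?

White streak eliminates Graphite, Chalcopyrite, Magnetite.
Monoclinic crystal system eliminates Fluorite, Sillimanite, Olivine, Quartz, Kaolinite.
One direction of perfect cleavage excludes Sphene, Orthoclase, Staurolite.
Remaining candidates: Biotite, Epidote, Muscovite, Talc.
That is 4 minerals.

4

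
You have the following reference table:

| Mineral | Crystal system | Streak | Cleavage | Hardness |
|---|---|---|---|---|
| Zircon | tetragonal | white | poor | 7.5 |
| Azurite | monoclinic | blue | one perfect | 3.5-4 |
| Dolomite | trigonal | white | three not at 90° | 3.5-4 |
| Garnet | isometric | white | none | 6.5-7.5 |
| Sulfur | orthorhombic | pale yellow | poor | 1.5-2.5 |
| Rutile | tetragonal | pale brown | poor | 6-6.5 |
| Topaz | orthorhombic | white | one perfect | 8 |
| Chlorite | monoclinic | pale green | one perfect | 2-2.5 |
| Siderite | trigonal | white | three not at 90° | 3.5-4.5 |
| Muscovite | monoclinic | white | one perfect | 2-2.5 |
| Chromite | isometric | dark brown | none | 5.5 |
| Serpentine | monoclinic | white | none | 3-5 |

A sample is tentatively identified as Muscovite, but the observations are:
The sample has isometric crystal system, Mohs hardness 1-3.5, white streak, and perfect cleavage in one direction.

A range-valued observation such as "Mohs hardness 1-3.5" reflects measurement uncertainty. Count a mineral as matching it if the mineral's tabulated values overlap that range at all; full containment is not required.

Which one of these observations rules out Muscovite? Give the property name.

crystal system

Isometric crystal system: Muscovite has monoclinic system — inconsistent.
Mohs hardness 1-3.5: Muscovite has hardness 2-2.5 — agrees.
White streak: Muscovite has white streak — agrees.
Perfect cleavage in one direction: Muscovite has cleavage one perfect — agrees.
Everything matches except the crystal system.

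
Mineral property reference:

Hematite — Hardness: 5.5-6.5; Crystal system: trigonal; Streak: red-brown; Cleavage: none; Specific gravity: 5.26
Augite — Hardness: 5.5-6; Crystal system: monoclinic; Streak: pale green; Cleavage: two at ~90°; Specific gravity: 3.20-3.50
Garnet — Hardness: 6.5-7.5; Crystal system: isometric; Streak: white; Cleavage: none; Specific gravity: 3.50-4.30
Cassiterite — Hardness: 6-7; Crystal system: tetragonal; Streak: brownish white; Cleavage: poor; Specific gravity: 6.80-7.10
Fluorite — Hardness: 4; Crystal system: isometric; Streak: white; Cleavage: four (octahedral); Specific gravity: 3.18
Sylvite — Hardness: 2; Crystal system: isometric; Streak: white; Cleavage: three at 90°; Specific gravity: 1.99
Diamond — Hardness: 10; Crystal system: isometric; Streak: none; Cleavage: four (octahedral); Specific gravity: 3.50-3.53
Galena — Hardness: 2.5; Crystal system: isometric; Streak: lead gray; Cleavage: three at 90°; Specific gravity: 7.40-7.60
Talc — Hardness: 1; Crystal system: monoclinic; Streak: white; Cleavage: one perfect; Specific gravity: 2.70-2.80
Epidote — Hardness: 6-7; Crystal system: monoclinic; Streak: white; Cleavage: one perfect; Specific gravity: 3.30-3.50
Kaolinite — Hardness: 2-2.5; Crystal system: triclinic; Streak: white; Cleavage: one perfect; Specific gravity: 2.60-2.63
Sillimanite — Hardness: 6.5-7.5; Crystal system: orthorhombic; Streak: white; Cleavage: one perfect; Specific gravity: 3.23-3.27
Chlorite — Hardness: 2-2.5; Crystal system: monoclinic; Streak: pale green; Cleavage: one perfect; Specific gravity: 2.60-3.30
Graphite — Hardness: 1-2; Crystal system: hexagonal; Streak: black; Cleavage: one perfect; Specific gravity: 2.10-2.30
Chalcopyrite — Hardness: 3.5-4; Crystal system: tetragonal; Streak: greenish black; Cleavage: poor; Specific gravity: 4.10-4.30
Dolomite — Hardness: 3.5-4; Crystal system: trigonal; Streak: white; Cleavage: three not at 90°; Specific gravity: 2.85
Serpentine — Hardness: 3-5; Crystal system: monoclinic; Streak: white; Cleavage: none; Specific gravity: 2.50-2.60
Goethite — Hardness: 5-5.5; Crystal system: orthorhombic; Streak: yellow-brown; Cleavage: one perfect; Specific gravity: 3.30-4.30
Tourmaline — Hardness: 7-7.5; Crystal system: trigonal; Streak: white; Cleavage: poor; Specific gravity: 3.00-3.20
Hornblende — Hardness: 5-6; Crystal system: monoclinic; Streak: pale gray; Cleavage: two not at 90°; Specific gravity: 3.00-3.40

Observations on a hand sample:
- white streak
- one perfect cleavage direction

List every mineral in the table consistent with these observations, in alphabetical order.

White streak: Garnet, Fluorite, Sylvite, Talc, Epidote, Kaolinite, Sillimanite, Dolomite, Serpentine, Tourmaline remain.
One perfect cleavage direction: narrows the field to Talc, Epidote, Kaolinite, Sillimanite.
Consistent with every observation: Epidote, Kaolinite, Sillimanite, Talc.

Epidote, Kaolinite, Sillimanite, Talc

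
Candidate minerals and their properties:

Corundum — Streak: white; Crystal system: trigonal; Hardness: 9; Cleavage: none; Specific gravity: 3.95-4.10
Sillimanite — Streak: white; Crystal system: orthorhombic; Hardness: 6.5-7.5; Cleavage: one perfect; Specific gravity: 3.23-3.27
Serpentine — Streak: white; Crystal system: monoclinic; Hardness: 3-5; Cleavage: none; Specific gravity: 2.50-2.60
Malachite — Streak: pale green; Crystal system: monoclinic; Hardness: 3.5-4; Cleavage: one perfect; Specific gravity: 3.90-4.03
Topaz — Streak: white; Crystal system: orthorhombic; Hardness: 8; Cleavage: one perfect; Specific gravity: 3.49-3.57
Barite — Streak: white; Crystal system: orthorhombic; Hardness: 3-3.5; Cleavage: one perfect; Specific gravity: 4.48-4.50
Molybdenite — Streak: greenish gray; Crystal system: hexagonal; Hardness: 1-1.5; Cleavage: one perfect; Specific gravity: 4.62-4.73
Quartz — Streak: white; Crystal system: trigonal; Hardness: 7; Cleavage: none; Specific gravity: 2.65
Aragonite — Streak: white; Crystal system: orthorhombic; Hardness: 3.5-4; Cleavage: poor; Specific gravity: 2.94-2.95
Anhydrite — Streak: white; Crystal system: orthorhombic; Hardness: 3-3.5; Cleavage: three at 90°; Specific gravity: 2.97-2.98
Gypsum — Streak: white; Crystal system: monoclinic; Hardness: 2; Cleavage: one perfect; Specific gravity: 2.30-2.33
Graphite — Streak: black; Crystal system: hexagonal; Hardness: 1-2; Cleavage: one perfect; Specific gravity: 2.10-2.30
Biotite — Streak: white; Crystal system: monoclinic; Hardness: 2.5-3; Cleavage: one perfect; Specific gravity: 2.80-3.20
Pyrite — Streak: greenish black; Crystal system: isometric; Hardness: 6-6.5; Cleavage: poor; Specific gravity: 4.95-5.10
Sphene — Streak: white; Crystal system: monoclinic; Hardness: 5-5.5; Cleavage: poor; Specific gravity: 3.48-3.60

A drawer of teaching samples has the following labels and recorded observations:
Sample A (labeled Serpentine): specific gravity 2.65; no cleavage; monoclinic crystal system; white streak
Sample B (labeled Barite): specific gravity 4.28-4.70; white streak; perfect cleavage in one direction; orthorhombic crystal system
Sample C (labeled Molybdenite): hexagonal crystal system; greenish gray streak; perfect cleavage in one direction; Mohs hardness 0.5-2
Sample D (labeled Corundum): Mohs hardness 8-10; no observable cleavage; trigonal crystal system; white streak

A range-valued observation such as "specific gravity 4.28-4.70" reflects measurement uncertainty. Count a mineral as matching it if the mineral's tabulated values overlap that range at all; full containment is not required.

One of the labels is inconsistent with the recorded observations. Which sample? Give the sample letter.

A

Sample A: specific gravity 2.65 is outside the reference for Serpentine (SG 2.50-2.60) — mislabeled.
Sample B: nothing contradicts Barite.
Sample C: nothing contradicts Molybdenite.
Sample D: nothing contradicts Corundum.
Sample A is the mislabeled one.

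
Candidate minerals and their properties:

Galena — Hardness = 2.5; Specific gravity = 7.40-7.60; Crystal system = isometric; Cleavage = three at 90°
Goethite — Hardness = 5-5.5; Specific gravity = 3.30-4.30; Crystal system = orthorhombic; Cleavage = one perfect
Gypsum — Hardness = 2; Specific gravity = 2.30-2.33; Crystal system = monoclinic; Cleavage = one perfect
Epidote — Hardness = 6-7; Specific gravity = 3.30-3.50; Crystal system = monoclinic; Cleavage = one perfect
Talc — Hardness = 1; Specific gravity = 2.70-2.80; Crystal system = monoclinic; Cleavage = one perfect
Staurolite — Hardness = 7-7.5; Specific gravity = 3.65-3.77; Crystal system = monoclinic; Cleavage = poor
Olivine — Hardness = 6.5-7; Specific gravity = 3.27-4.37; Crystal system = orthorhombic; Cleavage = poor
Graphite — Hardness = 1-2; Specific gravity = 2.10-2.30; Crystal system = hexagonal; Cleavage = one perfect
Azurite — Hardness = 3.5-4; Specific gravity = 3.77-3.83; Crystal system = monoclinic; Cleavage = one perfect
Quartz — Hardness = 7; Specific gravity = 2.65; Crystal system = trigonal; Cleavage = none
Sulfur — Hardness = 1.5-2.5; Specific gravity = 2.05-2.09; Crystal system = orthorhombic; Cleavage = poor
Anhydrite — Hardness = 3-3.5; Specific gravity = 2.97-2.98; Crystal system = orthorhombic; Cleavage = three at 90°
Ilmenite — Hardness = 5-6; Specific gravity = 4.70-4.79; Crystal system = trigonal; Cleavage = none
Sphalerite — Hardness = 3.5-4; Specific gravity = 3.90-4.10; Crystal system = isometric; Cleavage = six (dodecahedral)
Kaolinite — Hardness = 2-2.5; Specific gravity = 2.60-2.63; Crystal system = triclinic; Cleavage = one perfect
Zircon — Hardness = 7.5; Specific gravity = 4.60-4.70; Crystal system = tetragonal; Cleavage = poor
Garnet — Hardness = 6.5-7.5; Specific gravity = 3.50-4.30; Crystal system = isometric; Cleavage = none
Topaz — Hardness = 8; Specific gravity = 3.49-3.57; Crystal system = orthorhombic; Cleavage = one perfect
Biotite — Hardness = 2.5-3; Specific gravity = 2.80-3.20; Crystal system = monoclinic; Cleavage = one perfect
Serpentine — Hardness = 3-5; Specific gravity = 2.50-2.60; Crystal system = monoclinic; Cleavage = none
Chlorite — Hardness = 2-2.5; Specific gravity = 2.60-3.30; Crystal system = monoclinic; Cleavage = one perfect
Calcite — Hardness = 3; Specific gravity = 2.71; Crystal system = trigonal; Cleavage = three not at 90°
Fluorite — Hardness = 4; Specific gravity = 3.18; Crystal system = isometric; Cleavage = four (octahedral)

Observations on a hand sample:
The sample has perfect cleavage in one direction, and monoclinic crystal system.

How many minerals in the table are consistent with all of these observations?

6

Perfect cleavage in one direction — Goethite, Gypsum, Epidote, Talc, Graphite, Azurite, Kaolinite, Topaz, Biotite, Chlorite remain.
Monoclinic crystal system excludes Goethite, Graphite, Kaolinite, Topaz.
Remaining candidates: Azurite, Biotite, Chlorite, Epidote, Gypsum, Talc.
That is 6 minerals.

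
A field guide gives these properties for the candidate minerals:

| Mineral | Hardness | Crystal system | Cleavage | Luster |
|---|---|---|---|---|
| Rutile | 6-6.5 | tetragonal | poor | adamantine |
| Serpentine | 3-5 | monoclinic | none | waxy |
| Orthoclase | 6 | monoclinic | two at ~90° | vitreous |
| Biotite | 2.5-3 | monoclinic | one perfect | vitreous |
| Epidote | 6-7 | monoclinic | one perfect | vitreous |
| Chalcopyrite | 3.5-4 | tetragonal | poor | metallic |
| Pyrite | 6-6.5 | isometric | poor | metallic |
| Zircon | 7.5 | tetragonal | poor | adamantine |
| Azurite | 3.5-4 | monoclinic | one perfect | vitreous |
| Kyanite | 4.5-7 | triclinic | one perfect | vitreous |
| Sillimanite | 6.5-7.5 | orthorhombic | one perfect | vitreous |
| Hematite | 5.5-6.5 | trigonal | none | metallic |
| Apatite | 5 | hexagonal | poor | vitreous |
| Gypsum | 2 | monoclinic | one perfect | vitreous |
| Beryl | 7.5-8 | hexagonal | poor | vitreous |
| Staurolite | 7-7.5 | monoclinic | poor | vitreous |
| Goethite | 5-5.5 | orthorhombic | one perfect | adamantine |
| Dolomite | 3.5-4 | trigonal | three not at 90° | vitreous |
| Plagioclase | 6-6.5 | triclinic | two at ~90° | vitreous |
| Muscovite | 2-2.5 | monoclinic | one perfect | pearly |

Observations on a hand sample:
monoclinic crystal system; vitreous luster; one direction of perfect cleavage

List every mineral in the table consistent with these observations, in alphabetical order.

Monoclinic crystal system — Serpentine, Orthoclase, Biotite, Epidote, Azurite, Gypsum, Staurolite, Muscovite remain.
Vitreous luster eliminates Serpentine, Muscovite.
One direction of perfect cleavage excludes Orthoclase, Staurolite.
The minerals that satisfy all observations are Azurite, Biotite, Epidote, Gypsum.

Azurite, Biotite, Epidote, Gypsum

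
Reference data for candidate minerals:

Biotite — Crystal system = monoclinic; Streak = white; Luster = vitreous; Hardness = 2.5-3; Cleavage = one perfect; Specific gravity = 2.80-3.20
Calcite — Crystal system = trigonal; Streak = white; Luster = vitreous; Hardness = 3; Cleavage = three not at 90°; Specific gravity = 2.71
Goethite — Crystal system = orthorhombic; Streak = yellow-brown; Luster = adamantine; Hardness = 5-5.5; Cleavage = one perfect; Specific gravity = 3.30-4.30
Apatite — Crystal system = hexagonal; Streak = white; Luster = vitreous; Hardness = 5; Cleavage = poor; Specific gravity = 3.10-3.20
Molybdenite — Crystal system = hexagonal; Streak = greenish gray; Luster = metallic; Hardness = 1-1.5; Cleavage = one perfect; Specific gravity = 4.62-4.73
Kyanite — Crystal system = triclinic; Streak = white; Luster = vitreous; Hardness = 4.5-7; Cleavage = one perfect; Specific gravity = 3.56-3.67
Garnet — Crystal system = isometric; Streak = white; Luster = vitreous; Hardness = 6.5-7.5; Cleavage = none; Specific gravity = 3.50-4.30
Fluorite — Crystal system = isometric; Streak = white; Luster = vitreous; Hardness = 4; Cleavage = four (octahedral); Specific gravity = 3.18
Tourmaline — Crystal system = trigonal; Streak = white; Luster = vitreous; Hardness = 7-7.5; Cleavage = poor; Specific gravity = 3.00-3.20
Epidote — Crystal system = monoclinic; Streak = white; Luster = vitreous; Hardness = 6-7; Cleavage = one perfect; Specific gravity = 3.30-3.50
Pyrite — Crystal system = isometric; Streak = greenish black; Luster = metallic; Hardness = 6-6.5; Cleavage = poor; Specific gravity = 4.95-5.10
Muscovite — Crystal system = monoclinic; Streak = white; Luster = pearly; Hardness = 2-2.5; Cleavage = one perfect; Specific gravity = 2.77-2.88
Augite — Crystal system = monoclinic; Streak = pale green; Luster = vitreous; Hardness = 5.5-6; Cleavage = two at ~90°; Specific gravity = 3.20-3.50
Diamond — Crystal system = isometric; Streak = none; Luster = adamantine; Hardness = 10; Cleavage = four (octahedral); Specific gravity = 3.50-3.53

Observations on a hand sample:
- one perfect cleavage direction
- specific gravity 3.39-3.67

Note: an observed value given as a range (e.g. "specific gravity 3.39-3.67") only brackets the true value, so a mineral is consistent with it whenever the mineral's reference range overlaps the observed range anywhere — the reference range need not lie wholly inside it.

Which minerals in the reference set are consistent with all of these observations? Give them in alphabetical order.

One perfect cleavage direction: only Biotite, Goethite, Molybdenite, Kyanite, Epidote, Muscovite remain.
Specific gravity 3.39-3.67 rules out Biotite, Molybdenite, Muscovite.
Remaining candidates: Epidote, Goethite, Kyanite.

Epidote, Goethite, Kyanite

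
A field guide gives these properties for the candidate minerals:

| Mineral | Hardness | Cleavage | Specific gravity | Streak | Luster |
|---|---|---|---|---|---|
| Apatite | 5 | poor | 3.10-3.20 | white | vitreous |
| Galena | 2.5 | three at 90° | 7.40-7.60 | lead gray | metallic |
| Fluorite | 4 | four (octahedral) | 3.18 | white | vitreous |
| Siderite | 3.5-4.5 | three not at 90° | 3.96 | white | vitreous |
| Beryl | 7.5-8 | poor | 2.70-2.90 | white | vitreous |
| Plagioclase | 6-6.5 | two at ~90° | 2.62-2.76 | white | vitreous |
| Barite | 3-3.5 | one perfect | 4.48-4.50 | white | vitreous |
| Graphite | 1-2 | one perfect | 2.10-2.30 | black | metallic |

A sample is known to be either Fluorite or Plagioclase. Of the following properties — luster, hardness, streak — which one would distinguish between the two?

Luster: both vitreous — same for both.
Hardness: Fluorite 4, Plagioclase 6-6.5 — distinct.
Streak: both white — same for both.
Of the listed properties, hardness is the one that separates them.

hardness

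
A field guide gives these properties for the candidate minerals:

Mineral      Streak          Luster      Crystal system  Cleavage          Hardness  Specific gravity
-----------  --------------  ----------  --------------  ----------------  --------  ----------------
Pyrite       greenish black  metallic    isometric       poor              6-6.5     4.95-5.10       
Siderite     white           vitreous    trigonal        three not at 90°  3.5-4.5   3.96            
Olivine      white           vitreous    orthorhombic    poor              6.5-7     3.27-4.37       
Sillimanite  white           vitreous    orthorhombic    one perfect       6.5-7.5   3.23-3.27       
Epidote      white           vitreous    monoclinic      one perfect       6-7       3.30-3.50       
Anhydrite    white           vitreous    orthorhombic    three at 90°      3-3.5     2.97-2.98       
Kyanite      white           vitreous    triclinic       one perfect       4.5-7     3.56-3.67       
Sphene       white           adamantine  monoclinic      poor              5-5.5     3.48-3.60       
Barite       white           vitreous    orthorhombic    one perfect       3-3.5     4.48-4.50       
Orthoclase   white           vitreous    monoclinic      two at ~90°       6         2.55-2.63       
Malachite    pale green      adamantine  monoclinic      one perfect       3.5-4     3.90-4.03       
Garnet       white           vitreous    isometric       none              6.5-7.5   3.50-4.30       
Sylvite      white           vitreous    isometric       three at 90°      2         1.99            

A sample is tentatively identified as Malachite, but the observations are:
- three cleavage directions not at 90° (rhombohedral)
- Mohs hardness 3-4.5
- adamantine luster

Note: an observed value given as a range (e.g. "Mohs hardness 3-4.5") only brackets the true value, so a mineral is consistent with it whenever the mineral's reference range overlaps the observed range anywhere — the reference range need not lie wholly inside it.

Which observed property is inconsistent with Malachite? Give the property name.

Three cleavage directions not at 90° (rhombohedral): Malachite has cleavage one perfect — inconsistent.
Mohs hardness 3-4.5: Malachite has hardness 3.5-4 — agrees.
Adamantine luster: Malachite has adamantine luster — agrees.
The cleavage is the one property that does not fit.

cleavage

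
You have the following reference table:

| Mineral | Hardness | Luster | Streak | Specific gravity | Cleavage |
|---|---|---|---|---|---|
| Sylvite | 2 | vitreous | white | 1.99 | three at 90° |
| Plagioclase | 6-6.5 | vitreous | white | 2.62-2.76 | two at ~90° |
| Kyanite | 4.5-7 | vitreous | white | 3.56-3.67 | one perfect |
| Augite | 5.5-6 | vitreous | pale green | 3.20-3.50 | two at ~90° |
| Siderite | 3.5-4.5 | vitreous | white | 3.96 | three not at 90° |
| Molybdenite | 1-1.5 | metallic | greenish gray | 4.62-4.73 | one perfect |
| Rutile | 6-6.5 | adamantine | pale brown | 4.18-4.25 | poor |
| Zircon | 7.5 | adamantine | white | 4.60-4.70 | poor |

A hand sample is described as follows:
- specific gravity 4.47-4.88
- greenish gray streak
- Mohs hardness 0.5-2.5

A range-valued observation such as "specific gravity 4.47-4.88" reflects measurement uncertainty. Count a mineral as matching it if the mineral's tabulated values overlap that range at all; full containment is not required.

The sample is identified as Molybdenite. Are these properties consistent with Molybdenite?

Specific gravity 4.47-4.88 — agrees with Molybdenite (SG 4.62-4.73).
Greenish gray streak — agrees with Molybdenite (greenish gray streak).
Mohs hardness 0.5-2.5 — agrees with Molybdenite (hardness 1-1.5).
Every observed property is compatible with the reference values for Molybdenite.

Yes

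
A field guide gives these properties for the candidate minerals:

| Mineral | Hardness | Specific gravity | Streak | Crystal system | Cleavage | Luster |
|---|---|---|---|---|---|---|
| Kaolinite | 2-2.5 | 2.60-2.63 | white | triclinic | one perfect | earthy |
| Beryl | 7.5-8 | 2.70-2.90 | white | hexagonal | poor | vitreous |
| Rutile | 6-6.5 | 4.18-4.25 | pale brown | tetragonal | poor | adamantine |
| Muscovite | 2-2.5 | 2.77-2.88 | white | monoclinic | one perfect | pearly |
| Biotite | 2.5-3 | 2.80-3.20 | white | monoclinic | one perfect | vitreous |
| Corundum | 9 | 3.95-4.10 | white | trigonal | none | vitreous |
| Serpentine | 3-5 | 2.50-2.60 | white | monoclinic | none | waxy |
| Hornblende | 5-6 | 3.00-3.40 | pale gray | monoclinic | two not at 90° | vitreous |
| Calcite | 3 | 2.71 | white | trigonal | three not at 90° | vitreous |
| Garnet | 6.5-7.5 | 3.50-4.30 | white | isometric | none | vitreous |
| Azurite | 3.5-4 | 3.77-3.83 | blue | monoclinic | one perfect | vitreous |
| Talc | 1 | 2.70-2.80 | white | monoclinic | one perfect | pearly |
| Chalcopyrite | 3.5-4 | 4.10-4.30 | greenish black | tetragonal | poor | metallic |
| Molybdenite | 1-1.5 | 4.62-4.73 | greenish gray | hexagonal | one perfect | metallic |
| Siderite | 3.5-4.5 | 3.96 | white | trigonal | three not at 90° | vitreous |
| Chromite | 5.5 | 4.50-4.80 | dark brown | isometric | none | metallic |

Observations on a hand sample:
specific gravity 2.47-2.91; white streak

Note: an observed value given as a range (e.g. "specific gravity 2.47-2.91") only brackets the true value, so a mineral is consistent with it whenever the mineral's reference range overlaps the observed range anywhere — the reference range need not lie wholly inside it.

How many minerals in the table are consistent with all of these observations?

7

Specific gravity 2.47-2.91: Kaolinite, Beryl, Muscovite, Biotite, Serpentine, Calcite, Talc remain.
White streak: consistent with all remaining minerals.
Consistent with every observation: Beryl, Biotite, Calcite, Kaolinite, Muscovite, Serpentine, Talc.
That is 7 minerals.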